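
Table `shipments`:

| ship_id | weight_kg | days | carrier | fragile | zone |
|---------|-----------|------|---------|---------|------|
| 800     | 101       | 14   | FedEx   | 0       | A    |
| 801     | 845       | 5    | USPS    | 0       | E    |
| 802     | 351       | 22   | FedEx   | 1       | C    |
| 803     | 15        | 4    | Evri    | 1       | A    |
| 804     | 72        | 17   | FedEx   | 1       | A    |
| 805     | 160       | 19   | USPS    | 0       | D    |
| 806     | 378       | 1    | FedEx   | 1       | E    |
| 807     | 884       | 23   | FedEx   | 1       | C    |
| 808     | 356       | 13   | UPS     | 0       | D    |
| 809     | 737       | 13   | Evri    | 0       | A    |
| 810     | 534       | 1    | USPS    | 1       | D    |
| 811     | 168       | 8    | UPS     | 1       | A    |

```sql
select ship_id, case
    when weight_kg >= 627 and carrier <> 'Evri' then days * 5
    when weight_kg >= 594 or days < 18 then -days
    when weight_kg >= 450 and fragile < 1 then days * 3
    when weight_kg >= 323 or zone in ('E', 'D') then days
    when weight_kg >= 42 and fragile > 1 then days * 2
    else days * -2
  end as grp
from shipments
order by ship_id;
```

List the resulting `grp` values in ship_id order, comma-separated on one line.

ship_id=800: weight_kg >= 594 or days < 18 → -14
ship_id=801: weight_kg >= 627 and carrier <> 'Evri' → 25
ship_id=802: weight_kg >= 323 or zone in ('E', 'D') → 22
ship_id=803: weight_kg >= 594 or days < 18 → -4
ship_id=804: weight_kg >= 594 or days < 18 → -17
ship_id=805: weight_kg >= 323 or zone in ('E', 'D') → 19
ship_id=806: weight_kg >= 594 or days < 18 → -1
ship_id=807: weight_kg >= 627 and carrier <> 'Evri' → 115
ship_id=808: weight_kg >= 594 or days < 18 → -13
ship_id=809: weight_kg >= 594 or days < 18 → -13
ship_id=810: weight_kg >= 594 or days < 18 → -1
ship_id=811: weight_kg >= 594 or days < 18 → -8

-14, 25, 22, -4, -17, 19, -1, 115, -13, -13, -1, -8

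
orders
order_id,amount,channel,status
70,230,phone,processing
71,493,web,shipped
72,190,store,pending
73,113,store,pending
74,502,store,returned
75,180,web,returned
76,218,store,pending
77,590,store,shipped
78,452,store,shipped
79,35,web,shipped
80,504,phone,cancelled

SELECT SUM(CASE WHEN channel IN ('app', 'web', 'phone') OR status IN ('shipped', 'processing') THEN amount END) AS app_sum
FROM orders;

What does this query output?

order_id=70: ✓ → 230
order_id=71: ✓ → 493
order_id=72: ✗
order_id=73: ✗
order_id=74: ✗
order_id=75: ✓ → 180
order_id=76: ✗
order_id=77: ✓ → 590
order_id=78: ✓ → 452
order_id=79: ✓ → 35
order_id=80: ✓ → 504
app_sum = 230 + 493 + 180 + 590 + 452 + 35 + 504 = 2484

2484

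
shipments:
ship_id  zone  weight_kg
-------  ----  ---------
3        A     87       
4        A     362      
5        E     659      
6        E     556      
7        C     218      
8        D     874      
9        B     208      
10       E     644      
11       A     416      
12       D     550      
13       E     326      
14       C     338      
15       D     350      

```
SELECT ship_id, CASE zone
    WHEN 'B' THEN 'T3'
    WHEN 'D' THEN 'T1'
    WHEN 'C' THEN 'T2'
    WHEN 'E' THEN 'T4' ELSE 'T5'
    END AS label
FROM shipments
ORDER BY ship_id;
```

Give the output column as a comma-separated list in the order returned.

ship_id=3: ELSE → T5
ship_id=4: ELSE → T5
ship_id=5: zone='E' → T4
ship_id=6: zone='E' → T4
ship_id=7: zone='C' → T2
ship_id=8: zone='D' → T1
ship_id=9: zone='B' → T3
ship_id=10: zone='E' → T4
ship_id=11: ELSE → T5
ship_id=12: zone='D' → T1
ship_id=13: zone='E' → T4
ship_id=14: zone='C' → T2
ship_id=15: zone='D' → T1

T5, T5, T4, T4, T2, T1, T3, T4, T5, T1, T4, T2, T1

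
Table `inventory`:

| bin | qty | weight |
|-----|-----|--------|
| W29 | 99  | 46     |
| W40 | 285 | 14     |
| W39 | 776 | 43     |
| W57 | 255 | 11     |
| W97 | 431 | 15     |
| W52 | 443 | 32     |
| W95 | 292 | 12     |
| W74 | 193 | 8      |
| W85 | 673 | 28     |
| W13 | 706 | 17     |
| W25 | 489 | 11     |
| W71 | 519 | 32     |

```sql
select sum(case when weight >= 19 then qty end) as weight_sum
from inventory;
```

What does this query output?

2510

bin=W29: ✓ → 99
bin=W40: ✗
bin=W39: ✓ → 776
bin=W57: ✗
bin=W97: ✗
bin=W52: ✓ → 443
bin=W95: ✗
bin=W74: ✗
bin=W85: ✓ → 673
bin=W13: ✗
bin=W25: ✗
bin=W71: ✓ → 519
weight_sum = 99 + 776 + 443 + 673 + 519 = 2510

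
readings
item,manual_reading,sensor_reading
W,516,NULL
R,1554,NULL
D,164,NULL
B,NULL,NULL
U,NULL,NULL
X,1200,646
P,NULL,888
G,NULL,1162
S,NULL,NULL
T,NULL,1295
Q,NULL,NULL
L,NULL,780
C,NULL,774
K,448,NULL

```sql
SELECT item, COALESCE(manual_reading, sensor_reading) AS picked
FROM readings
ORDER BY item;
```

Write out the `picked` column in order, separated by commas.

item=B: manual_reading=NULL, sensor_reading=NULL (all NULL) → NULL
item=C: manual_reading=NULL, sensor_reading=774 → 774
item=D: manual_reading=164 → 164
item=G: manual_reading=NULL, sensor_reading=1162 → 1162
item=K: manual_reading=448 → 448
item=L: manual_reading=NULL, sensor_reading=780 → 780
item=P: manual_reading=NULL, sensor_reading=888 → 888
item=Q: manual_reading=NULL, sensor_reading=NULL (all NULL) → NULL
item=R: manual_reading=1554 → 1554
item=S: manual_reading=NULL, sensor_reading=NULL (all NULL) → NULL
item=T: manual_reading=NULL, sensor_reading=1295 → 1295
item=U: manual_reading=NULL, sensor_reading=NULL (all NULL) → NULL
item=W: manual_reading=516 → 516
item=X: manual_reading=1200 → 1200

NULL, 774, 164, 1162, 448, 780, 888, NULL, 1554, NULL, 1295, NULL, 516, 1200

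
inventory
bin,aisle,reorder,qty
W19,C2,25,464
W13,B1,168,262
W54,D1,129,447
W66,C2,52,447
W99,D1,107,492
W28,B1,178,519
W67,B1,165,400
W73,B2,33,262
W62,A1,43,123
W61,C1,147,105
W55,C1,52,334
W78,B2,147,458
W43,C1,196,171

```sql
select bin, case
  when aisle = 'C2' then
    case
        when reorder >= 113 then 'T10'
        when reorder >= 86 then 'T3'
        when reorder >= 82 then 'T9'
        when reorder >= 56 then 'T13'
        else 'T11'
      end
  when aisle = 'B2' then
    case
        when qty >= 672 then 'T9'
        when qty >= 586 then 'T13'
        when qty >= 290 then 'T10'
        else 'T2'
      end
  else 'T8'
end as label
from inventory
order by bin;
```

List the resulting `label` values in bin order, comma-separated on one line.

T8, T11, T8, T8, T8, T8, T8, T8, T11, T8, T2, T10, T8

bin=W13: aisle='B1' → outer ELSE → T8
bin=W19: aisle='C2' → inner[ELSE] → T11
bin=W28: aisle='B1' → outer ELSE → T8
bin=W43: aisle='C1' → outer ELSE → T8
bin=W54: aisle='D1' → outer ELSE → T8
bin=W55: aisle='C1' → outer ELSE → T8
bin=W61: aisle='C1' → outer ELSE → T8
bin=W62: aisle='A1' → outer ELSE → T8
bin=W66: aisle='C2' → inner[ELSE] → T11
bin=W67: aisle='B1' → outer ELSE → T8
bin=W73: aisle='B2' → inner[ELSE] → T2
bin=W78: aisle='B2' → inner[qty >= 290] → T10
bin=W99: aisle='D1' → outer ELSE → T8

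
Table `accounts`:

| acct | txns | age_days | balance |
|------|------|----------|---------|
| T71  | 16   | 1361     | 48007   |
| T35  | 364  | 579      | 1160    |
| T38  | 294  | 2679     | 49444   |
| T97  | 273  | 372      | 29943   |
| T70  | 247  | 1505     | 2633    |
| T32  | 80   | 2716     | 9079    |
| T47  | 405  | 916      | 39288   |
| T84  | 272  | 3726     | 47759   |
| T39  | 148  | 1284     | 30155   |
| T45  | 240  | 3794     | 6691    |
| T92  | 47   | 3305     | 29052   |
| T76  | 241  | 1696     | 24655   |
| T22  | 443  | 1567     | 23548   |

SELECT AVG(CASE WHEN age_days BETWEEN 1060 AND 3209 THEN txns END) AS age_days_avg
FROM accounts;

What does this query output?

209.8571428571

acct=T71: ✓ → 16
acct=T35: ✗
acct=T38: ✓ → 294
acct=T97: ✗
acct=T70: ✓ → 247
acct=T32: ✓ → 80
acct=T47: ✗
acct=T84: ✗
acct=T39: ✓ → 148
acct=T45: ✗
acct=T92: ✗
acct=T76: ✓ → 241
acct=T22: ✓ → 443
age_days_avg = (16 + 294 + 247 + 80 + 148 + 241 + 443) / 7 = 209.8571428571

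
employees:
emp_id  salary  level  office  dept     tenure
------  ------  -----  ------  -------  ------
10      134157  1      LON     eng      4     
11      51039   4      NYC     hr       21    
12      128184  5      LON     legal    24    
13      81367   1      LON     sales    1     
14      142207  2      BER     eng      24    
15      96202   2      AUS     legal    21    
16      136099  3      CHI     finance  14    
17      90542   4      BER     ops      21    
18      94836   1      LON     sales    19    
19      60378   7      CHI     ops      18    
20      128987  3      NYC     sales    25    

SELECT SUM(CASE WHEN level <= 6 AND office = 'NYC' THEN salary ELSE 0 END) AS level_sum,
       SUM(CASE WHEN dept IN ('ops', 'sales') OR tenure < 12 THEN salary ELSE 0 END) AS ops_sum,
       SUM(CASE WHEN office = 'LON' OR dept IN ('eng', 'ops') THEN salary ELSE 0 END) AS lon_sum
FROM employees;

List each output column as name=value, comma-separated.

[level_sum: level <= 6 AND office = 'NYC']
emp_id=10: ✗
emp_id=11: ✓ → 51039
emp_id=12: ✗
emp_id=13: ✗
emp_id=14: ✗
emp_id=15: ✗
emp_id=16: ✗
emp_id=17: ✗
emp_id=18: ✗
emp_id=19: ✗
emp_id=20: ✓ → 128987
level_sum = 51039 + 128987 = 180026
—
[ops_sum: dept IN ('ops', 'sales') OR tenure < 12]
emp_id=10: ✓ → 134157
emp_id=11: ✗
emp_id=12: ✗
emp_id=13: ✓ → 81367
emp_id=14: ✗
emp_id=15: ✗
emp_id=16: ✗
emp_id=17: ✓ → 90542
emp_id=18: ✓ → 94836
emp_id=19: ✓ → 60378
emp_id=20: ✓ → 128987
ops_sum = 134157 + 81367 + 90542 + 94836 + 60378 + 128987 = 590267
—
[lon_sum: office = 'LON' OR dept IN ('eng', 'ops')]
emp_id=10: ✓ → 134157
emp_id=11: ✗
emp_id=12: ✓ → 128184
emp_id=13: ✓ → 81367
emp_id=14: ✓ → 142207
emp_id=15: ✗
emp_id=16: ✗
emp_id=17: ✓ → 90542
emp_id=18: ✓ → 94836
emp_id=19: ✓ → 60378
emp_id=20: ✗
lon_sum = 134157 + 128184 + 81367 + 142207 + 90542 + 94836 + 60378 = 731671

level_sum=180026, ops_sum=590267, lon_sum=731671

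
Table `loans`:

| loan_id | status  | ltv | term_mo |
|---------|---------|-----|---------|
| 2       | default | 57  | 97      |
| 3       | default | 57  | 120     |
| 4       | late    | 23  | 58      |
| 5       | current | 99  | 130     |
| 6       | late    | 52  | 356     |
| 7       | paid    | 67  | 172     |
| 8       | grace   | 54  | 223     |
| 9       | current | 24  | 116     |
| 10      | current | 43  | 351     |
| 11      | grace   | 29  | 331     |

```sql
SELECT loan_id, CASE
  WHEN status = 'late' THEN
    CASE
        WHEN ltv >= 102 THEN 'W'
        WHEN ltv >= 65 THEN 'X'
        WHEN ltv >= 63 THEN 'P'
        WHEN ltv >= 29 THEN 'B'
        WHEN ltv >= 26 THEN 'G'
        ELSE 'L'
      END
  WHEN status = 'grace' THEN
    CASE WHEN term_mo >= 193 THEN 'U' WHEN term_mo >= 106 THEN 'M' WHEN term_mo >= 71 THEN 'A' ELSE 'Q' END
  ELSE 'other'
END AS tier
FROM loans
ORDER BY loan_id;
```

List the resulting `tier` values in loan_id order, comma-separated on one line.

loan_id=2: status='default' → outer ELSE → other
loan_id=3: status='default' → outer ELSE → other
loan_id=4: status='late' → inner[ELSE] → L
loan_id=5: status='current' → outer ELSE → other
loan_id=6: status='late' → inner[ltv >= 29] → B
loan_id=7: status='paid' → outer ELSE → other
loan_id=8: status='grace' → inner[term_mo >= 193] → U
loan_id=9: status='current' → outer ELSE → other
loan_id=10: status='current' → outer ELSE → other
loan_id=11: status='grace' → inner[term_mo >= 193] → U

other, other, L, other, B, other, U, other, other, U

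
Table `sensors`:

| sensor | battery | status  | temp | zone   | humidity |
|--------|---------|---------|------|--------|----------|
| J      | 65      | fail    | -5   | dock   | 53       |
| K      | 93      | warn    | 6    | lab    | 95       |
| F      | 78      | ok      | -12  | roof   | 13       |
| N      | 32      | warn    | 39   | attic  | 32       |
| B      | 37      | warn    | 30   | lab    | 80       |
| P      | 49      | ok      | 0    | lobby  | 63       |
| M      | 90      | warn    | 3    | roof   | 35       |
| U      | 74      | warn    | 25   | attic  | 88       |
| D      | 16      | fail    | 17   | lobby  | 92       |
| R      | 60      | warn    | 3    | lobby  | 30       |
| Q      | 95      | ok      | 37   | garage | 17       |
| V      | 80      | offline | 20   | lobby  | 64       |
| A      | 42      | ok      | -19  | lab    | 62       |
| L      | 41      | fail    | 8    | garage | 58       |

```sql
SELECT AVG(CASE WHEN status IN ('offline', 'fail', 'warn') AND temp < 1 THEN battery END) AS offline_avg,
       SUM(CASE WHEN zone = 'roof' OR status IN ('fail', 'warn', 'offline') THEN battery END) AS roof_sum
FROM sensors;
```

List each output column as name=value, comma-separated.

offline_avg=65, roof_sum=666

[offline_avg: status IN ('offline', 'fail', 'warn') AND temp < 1]
sensor=J: ✓ → 65
sensor=K: ✗
sensor=F: ✗
sensor=N: ✗
sensor=B: ✗
sensor=P: ✗
sensor=M: ✗
sensor=U: ✗
sensor=D: ✗
sensor=R: ✗
sensor=Q: ✗
sensor=V: ✗
sensor=A: ✗
sensor=L: ✗
offline_avg = 65
—
[roof_sum: zone = 'roof' OR status IN ('fail', 'warn', 'offline')]
sensor=J: ✓ → 65
sensor=K: ✓ → 93
sensor=F: ✓ → 78
sensor=N: ✓ → 32
sensor=B: ✓ → 37
sensor=P: ✗
sensor=M: ✓ → 90
sensor=U: ✓ → 74
sensor=D: ✓ → 16
sensor=R: ✓ → 60
sensor=Q: ✗
sensor=V: ✓ → 80
sensor=A: ✗
sensor=L: ✓ → 41
roof_sum = 65 + 93 + 78 + 32 + 37 + 90 + 74 + 16 + 60 + 80 + 41 = 666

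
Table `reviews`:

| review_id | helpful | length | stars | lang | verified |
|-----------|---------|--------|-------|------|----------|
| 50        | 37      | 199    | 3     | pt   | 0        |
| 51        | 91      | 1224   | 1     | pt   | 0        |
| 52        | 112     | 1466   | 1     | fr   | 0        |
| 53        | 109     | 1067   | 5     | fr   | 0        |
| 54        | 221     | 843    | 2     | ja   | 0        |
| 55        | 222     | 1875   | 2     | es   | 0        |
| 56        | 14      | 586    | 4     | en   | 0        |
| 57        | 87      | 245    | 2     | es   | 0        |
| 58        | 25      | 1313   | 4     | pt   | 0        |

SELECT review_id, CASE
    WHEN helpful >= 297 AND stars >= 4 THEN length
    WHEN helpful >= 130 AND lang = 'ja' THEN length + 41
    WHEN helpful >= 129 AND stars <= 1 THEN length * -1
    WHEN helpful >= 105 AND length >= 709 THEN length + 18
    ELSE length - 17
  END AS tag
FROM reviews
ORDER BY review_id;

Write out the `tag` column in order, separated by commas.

182, 1207, 1484, 1085, 884, 1893, 569, 228, 1296

review_id=50: ELSE → 182
review_id=51: ELSE → 1207
review_id=52: helpful >= 105 AND length >= 709 → 1484
review_id=53: helpful >= 105 AND length >= 709 → 1085
review_id=54: helpful >= 130 AND lang = 'ja' → 884
review_id=55: helpful >= 105 AND length >= 709 → 1893
review_id=56: ELSE → 569
review_id=57: ELSE → 228
review_id=58: ELSE → 1296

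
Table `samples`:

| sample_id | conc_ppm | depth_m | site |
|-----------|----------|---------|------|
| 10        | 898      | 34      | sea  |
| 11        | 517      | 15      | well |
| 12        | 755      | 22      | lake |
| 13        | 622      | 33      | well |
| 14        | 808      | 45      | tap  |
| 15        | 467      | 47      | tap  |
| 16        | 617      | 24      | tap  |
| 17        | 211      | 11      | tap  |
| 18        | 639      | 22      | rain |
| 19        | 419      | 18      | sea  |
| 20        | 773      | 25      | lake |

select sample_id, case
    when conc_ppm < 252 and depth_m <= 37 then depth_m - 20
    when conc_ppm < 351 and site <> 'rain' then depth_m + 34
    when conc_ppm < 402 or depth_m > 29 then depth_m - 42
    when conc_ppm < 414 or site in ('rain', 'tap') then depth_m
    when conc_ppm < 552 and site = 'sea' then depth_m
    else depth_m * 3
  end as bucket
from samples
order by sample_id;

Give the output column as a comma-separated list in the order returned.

-8, 45, 66, -9, 3, 5, 24, -9, 22, 18, 75

sample_id=10: conc_ppm < 402 or depth_m > 29 → -8
sample_id=11: ELSE → 45
sample_id=12: ELSE → 66
sample_id=13: conc_ppm < 402 or depth_m > 29 → -9
sample_id=14: conc_ppm < 402 or depth_m > 29 → 3
sample_id=15: conc_ppm < 402 or depth_m > 29 → 5
sample_id=16: conc_ppm < 414 or site in ('rain', 'tap') → 24
sample_id=17: conc_ppm < 252 and depth_m <= 37 → -9
sample_id=18: conc_ppm < 414 or site in ('rain', 'tap') → 22
sample_id=19: conc_ppm < 552 and site = 'sea' → 18
sample_id=20: ELSE → 75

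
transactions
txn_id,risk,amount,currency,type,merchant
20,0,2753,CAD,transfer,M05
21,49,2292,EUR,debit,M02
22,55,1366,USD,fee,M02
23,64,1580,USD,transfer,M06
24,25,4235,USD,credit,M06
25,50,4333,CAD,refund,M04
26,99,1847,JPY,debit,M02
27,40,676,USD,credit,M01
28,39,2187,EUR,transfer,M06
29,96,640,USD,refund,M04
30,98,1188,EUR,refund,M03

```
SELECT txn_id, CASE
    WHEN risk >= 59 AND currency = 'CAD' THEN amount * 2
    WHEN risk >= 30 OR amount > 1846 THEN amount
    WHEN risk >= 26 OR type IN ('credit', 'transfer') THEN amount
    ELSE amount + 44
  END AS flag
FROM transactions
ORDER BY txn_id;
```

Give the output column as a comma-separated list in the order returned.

txn_id=20: risk >= 30 OR amount > 1846 → 2753
txn_id=21: risk >= 30 OR amount > 1846 → 2292
txn_id=22: risk >= 30 OR amount > 1846 → 1366
txn_id=23: risk >= 30 OR amount > 1846 → 1580
txn_id=24: risk >= 30 OR amount > 1846 → 4235
txn_id=25: risk >= 30 OR amount > 1846 → 4333
txn_id=26: risk >= 30 OR amount > 1846 → 1847
txn_id=27: risk >= 30 OR amount > 1846 → 676
txn_id=28: risk >= 30 OR amount > 1846 → 2187
txn_id=29: risk >= 30 OR amount > 1846 → 640
txn_id=30: risk >= 30 OR amount > 1846 → 1188

2753, 2292, 1366, 1580, 4235, 4333, 1847, 676, 2187, 640, 1188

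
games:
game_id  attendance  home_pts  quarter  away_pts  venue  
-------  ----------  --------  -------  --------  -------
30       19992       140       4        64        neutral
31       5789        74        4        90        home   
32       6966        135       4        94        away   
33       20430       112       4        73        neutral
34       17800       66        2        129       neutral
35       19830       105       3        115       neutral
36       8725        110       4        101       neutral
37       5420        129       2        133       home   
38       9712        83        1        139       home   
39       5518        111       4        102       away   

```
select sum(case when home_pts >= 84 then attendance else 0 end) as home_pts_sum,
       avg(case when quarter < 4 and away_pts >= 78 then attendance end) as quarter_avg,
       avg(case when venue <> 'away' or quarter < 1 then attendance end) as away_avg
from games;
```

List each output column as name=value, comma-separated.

home_pts_sum=86881, quarter_avg=13190.5, away_avg=13462.25

[home_pts_sum: home_pts >= 84]
game_id=30: ✓ → 19992
game_id=31: ✗
game_id=32: ✓ → 6966
game_id=33: ✓ → 20430
game_id=34: ✗
game_id=35: ✓ → 19830
game_id=36: ✓ → 8725
game_id=37: ✓ → 5420
game_id=38: ✗
game_id=39: ✓ → 5518
home_pts_sum = 19992 + 6966 + 20430 + 19830 + 8725 + 5420 + 5518 = 86881
—
[quarter_avg: quarter < 4 and away_pts >= 78]
game_id=30: ✗
game_id=31: ✗
game_id=32: ✗
game_id=33: ✗
game_id=34: ✓ → 17800
game_id=35: ✓ → 19830
game_id=36: ✗
game_id=37: ✓ → 5420
game_id=38: ✓ → 9712
game_id=39: ✗
quarter_avg = (17800 + 19830 + 5420 + 9712) / 4 = 13190.5
—
[away_avg: venue <> 'away' or quarter < 1]
game_id=30: ✓ → 19992
game_id=31: ✓ → 5789
game_id=32: ✗
game_id=33: ✓ → 20430
game_id=34: ✓ → 17800
game_id=35: ✓ → 19830
game_id=36: ✓ → 8725
game_id=37: ✓ → 5420
game_id=38: ✓ → 9712
game_id=39: ✗
away_avg = (19992 + 5789 + 20430 + 17800 + 19830 + 8725 + 5420 + 9712) / 8 = 13462.25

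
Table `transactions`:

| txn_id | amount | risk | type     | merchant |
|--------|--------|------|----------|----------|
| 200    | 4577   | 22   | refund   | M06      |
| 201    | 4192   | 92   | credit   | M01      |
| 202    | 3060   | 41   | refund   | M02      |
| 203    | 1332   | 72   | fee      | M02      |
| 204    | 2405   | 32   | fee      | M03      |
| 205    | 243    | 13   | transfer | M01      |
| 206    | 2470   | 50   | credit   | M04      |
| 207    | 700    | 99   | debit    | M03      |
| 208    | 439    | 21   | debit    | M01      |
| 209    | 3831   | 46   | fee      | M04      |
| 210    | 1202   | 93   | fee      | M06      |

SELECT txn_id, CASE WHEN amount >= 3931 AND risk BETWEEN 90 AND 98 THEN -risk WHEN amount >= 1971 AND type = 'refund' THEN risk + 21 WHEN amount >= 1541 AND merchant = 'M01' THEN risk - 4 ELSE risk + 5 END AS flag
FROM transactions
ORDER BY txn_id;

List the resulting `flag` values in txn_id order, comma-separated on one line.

txn_id=200: amount >= 1971 AND type = 'refund' → 43
txn_id=201: amount >= 3931 AND risk BETWEEN 90 AND 98 → -92
txn_id=202: amount >= 1971 AND type = 'refund' → 62
txn_id=203: ELSE → 77
txn_id=204: ELSE → 37
txn_id=205: ELSE → 18
txn_id=206: ELSE → 55
txn_id=207: ELSE → 104
txn_id=208: ELSE → 26
txn_id=209: ELSE → 51
txn_id=210: ELSE → 98

43, -92, 62, 77, 37, 18, 55, 104, 26, 51, 98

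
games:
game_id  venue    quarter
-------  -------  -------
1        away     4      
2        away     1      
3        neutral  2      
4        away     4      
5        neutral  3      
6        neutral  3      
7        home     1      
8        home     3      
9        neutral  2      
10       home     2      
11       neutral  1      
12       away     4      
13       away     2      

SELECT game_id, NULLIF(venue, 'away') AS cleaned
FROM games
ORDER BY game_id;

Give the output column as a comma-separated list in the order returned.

game_id=1: venue=away vs away: equal → NULL
game_id=2: venue=away vs away: equal → NULL
game_id=3: venue=neutral vs away: differ → neutral
game_id=4: venue=away vs away: equal → NULL
game_id=5: venue=neutral vs away: differ → neutral
game_id=6: venue=neutral vs away: differ → neutral
game_id=7: venue=home vs away: differ → home
game_id=8: venue=home vs away: differ → home
game_id=9: venue=neutral vs away: differ → neutral
game_id=10: venue=home vs away: differ → home
game_id=11: venue=neutral vs away: differ → neutral
game_id=12: venue=away vs away: equal → NULL
game_id=13: venue=away vs away: equal → NULL

NULL, NULL, neutral, NULL, neutral, neutral, home, home, neutral, home, neutral, NULL, NULL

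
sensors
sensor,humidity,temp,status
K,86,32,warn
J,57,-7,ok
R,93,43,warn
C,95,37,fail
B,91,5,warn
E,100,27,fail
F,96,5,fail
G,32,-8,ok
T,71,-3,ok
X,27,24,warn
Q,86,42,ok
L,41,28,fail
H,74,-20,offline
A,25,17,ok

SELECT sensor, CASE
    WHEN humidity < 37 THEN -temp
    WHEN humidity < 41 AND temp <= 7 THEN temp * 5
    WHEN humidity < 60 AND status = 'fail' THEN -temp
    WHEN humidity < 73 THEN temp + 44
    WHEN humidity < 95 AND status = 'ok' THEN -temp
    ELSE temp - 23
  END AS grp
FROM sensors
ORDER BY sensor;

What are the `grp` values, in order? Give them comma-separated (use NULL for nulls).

-17, -18, 14, 4, -18, 8, -43, 37, 9, -28, -42, 20, 41, -24

sensor=A: humidity < 37 → -17
sensor=B: ELSE → -18
sensor=C: ELSE → 14
sensor=E: ELSE → 4
sensor=F: ELSE → -18
sensor=G: humidity < 37 → 8
sensor=H: ELSE → -43
sensor=J: humidity < 73 → 37
sensor=K: ELSE → 9
sensor=L: humidity < 60 AND status = 'fail' → -28
sensor=Q: humidity < 95 AND status = 'ok' → -42
sensor=R: ELSE → 20
sensor=T: humidity < 73 → 41
sensor=X: humidity < 37 → -24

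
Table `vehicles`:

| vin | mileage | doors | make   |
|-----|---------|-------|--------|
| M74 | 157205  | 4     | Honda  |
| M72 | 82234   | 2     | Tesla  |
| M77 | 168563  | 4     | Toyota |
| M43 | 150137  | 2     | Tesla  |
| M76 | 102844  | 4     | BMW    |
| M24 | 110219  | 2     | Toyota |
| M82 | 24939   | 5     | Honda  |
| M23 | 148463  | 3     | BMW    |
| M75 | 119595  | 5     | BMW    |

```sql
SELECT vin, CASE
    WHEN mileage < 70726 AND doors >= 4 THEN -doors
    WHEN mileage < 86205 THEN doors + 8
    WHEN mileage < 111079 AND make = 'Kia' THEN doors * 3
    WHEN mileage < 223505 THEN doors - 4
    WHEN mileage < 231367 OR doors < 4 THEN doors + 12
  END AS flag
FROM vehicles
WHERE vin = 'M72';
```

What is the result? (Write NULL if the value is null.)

vin = M72: mileage=82234, doors=2, make=Tesla.
mileage < 70726 AND doors >= 4 → false
mileage < 86205 → true → 10

10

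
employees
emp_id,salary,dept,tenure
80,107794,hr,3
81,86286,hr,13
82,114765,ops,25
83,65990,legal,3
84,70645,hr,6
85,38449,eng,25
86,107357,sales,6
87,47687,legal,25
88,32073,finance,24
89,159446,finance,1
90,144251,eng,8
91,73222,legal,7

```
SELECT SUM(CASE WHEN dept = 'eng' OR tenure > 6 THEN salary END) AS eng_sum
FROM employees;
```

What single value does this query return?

emp_id=80: ✗
emp_id=81: ✓ → 86286
emp_id=82: ✓ → 114765
emp_id=83: ✗
emp_id=84: ✗
emp_id=85: ✓ → 38449
emp_id=86: ✗
emp_id=87: ✓ → 47687
emp_id=88: ✓ → 32073
emp_id=89: ✗
emp_id=90: ✓ → 144251
emp_id=91: ✓ → 73222
eng_sum = 86286 + 114765 + 38449 + 47687 + 32073 + 144251 + 73222 = 536733

536733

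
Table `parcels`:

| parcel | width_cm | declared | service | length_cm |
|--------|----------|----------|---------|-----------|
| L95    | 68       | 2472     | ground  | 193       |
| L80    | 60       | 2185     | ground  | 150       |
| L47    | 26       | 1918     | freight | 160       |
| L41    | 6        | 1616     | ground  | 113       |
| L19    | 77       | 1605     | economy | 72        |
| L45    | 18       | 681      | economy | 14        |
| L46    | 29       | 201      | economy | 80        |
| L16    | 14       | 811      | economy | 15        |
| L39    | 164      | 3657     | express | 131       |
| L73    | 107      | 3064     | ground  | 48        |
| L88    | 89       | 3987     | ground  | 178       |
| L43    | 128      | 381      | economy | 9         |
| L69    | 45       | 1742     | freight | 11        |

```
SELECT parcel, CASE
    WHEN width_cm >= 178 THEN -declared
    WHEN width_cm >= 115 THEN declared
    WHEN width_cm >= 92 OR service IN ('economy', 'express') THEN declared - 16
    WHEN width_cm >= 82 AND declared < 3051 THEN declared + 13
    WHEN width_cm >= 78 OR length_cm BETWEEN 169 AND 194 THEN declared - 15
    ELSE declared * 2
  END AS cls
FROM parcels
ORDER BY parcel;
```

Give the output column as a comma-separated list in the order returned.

parcel=L16: width_cm >= 92 OR service IN ('economy', 'express') → 795
parcel=L19: width_cm >= 92 OR service IN ('economy', 'express') → 1589
parcel=L39: width_cm >= 115 → 3657
parcel=L41: ELSE → 3232
parcel=L43: width_cm >= 115 → 381
parcel=L45: width_cm >= 92 OR service IN ('economy', 'express') → 665
parcel=L46: width_cm >= 92 OR service IN ('economy', 'express') → 185
parcel=L47: ELSE → 3836
parcel=L69: ELSE → 3484
parcel=L73: width_cm >= 92 OR service IN ('economy', 'express') → 3048
parcel=L80: ELSE → 4370
parcel=L88: width_cm >= 78 OR length_cm BETWEEN 169 AND 194 → 3972
parcel=L95: width_cm >= 78 OR length_cm BETWEEN 169 AND 194 → 2457

795, 1589, 3657, 3232, 381, 665, 185, 3836, 3484, 3048, 4370, 3972, 2457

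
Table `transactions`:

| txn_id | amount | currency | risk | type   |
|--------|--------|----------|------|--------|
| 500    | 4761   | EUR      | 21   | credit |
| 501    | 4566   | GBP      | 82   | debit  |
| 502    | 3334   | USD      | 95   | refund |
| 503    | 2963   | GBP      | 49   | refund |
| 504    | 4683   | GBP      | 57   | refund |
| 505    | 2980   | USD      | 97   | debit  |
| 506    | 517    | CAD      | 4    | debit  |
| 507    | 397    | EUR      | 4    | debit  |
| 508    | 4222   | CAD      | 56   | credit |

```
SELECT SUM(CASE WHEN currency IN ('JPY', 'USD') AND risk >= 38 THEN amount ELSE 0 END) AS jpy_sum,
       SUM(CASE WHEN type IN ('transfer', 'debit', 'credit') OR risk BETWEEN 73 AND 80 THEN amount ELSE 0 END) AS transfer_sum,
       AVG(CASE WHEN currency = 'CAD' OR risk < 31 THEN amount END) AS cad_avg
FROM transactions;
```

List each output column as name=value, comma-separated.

jpy_sum=6314, transfer_sum=17443, cad_avg=2474.25

[jpy_sum: currency IN ('JPY', 'USD') AND risk >= 38]
txn_id=500: ✗
txn_id=501: ✗
txn_id=502: ✓ → 3334
txn_id=503: ✗
txn_id=504: ✗
txn_id=505: ✓ → 2980
txn_id=506: ✗
txn_id=507: ✗
txn_id=508: ✗
jpy_sum = 3334 + 2980 = 6314
—
[transfer_sum: type IN ('transfer', 'debit', 'credit') OR risk BETWEEN 73 AND 80]
txn_id=500: ✓ → 4761
txn_id=501: ✓ → 4566
txn_id=502: ✗
txn_id=503: ✗
txn_id=504: ✗
txn_id=505: ✓ → 2980
txn_id=506: ✓ → 517
txn_id=507: ✓ → 397
txn_id=508: ✓ → 4222
transfer_sum = 4761 + 4566 + 2980 + 517 + 397 + 4222 = 17443
—
[cad_avg: currency = 'CAD' OR risk < 31]
txn_id=500: ✓ → 4761
txn_id=501: ✗
txn_id=502: ✗
txn_id=503: ✗
txn_id=504: ✗
txn_id=505: ✗
txn_id=506: ✓ → 517
txn_id=507: ✓ → 397
txn_id=508: ✓ → 4222
cad_avg = (4761 + 517 + 397 + 4222) / 4 = 2474.25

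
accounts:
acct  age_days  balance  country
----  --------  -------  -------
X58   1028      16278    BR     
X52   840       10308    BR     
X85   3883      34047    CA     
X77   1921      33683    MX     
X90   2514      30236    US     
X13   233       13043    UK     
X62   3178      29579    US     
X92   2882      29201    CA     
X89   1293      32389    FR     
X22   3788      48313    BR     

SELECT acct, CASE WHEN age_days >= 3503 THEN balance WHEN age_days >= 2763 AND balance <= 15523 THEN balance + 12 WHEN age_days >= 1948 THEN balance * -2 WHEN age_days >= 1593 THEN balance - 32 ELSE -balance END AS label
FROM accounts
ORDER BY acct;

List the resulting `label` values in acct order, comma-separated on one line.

acct=X13: ELSE → -13043
acct=X22: age_days >= 3503 → 48313
acct=X52: ELSE → -10308
acct=X58: ELSE → -16278
acct=X62: age_days >= 1948 → -59158
acct=X77: age_days >= 1593 → 33651
acct=X85: age_days >= 3503 → 34047
acct=X89: ELSE → -32389
acct=X90: age_days >= 1948 → -60472
acct=X92: age_days >= 1948 → -58402

-13043, 48313, -10308, -16278, -59158, 33651, 34047, -32389, -60472, -58402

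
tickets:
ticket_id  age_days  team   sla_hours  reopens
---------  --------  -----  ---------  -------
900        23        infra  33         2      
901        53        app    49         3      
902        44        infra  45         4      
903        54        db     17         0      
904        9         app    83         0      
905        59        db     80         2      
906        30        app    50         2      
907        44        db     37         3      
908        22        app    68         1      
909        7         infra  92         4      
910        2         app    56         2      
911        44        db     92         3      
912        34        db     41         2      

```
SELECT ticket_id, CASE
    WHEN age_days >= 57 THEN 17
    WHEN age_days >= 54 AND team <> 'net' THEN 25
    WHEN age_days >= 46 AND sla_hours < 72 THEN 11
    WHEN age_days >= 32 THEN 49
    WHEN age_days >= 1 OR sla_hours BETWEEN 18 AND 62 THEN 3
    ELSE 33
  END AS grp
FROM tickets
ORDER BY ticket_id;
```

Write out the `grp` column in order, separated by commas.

ticket_id=900: age_days >= 1 OR sla_hours BETWEEN 18 AND 62 → 3
ticket_id=901: age_days >= 46 AND sla_hours < 72 → 11
ticket_id=902: age_days >= 32 → 49
ticket_id=903: age_days >= 54 AND team <> 'net' → 25
ticket_id=904: age_days >= 1 OR sla_hours BETWEEN 18 AND 62 → 3
ticket_id=905: age_days >= 57 → 17
ticket_id=906: age_days >= 1 OR sla_hours BETWEEN 18 AND 62 → 3
ticket_id=907: age_days >= 32 → 49
ticket_id=908: age_days >= 1 OR sla_hours BETWEEN 18 AND 62 → 3
ticket_id=909: age_days >= 1 OR sla_hours BETWEEN 18 AND 62 → 3
ticket_id=910: age_days >= 1 OR sla_hours BETWEEN 18 AND 62 → 3
ticket_id=911: age_days >= 32 → 49
ticket_id=912: age_days >= 32 → 49

3, 11, 49, 25, 3, 17, 3, 49, 3, 3, 3, 49, 49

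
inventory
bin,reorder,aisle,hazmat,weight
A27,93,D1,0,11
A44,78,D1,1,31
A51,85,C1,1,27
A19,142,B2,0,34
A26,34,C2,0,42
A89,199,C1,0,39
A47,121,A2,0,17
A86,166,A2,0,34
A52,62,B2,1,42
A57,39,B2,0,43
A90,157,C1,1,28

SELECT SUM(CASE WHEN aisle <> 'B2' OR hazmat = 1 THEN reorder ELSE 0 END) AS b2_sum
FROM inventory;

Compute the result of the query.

bin=A27: ✓ → 93
bin=A44: ✓ → 78
bin=A51: ✓ → 85
bin=A19: ✗
bin=A26: ✓ → 34
bin=A89: ✓ → 199
bin=A47: ✓ → 121
bin=A86: ✓ → 166
bin=A52: ✓ → 62
bin=A57: ✗
bin=A90: ✓ → 157
b2_sum = 93 + 78 + 85 + 34 + 199 + 121 + 166 + 62 + 157 = 995

995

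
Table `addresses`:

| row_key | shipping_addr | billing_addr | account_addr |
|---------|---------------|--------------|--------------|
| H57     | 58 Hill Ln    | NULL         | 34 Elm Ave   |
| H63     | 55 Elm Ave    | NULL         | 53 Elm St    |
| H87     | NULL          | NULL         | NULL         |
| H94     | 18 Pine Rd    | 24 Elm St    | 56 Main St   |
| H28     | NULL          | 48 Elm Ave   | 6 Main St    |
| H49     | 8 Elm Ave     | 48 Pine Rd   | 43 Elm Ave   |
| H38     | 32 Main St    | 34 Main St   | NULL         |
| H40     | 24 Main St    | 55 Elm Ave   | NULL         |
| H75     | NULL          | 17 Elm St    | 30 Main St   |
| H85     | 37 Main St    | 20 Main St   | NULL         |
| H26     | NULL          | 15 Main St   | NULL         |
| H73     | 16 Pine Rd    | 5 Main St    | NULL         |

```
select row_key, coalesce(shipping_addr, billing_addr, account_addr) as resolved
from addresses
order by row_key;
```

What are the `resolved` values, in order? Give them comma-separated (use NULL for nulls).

15 Main St, 48 Elm Ave, 32 Main St, 24 Main St, 8 Elm Ave, 58 Hill Ln, 55 Elm Ave, 16 Pine Rd, 17 Elm St, 37 Main St, NULL, 18 Pine Rd

row_key=H26: shipping_addr=NULL, billing_addr=15 Main St → 15 Main St
row_key=H28: shipping_addr=NULL, billing_addr=48 Elm Ave → 48 Elm Ave
row_key=H38: shipping_addr=32 Main St → 32 Main St
row_key=H40: shipping_addr=24 Main St → 24 Main St
row_key=H49: shipping_addr=8 Elm Ave → 8 Elm Ave
row_key=H57: shipping_addr=58 Hill Ln → 58 Hill Ln
row_key=H63: shipping_addr=55 Elm Ave → 55 Elm Ave
row_key=H73: shipping_addr=16 Pine Rd → 16 Pine Rd
row_key=H75: shipping_addr=NULL, billing_addr=17 Elm St → 17 Elm St
row_key=H85: shipping_addr=37 Main St → 37 Main St
row_key=H87: shipping_addr=NULL, billing_addr=NULL, account_addr=NULL (all NULL) → NULL
row_key=H94: shipping_addr=18 Pine Rd → 18 Pine Rd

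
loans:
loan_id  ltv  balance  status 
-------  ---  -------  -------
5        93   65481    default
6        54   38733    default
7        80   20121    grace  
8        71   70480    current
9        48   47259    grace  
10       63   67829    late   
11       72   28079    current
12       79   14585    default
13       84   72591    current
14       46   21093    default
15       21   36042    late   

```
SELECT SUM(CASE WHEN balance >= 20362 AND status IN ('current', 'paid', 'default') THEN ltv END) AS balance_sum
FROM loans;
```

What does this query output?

420

loan_id=5: ✓ → 93
loan_id=6: ✓ → 54
loan_id=7: ✗
loan_id=8: ✓ → 71
loan_id=9: ✗
loan_id=10: ✗
loan_id=11: ✓ → 72
loan_id=12: ✗
loan_id=13: ✓ → 84
loan_id=14: ✓ → 46
loan_id=15: ✗
balance_sum = 93 + 54 + 71 + 72 + 84 + 46 = 420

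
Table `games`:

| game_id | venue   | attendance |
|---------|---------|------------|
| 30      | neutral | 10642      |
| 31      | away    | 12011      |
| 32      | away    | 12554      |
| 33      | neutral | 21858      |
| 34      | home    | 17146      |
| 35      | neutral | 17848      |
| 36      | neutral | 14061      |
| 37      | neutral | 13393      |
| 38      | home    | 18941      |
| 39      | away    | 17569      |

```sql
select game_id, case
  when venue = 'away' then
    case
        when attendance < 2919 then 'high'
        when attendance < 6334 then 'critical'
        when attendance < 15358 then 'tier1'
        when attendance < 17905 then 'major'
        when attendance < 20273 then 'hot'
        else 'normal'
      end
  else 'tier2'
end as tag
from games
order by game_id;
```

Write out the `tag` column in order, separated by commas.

tier2, tier1, tier1, tier2, tier2, tier2, tier2, tier2, tier2, major

game_id=30: venue='neutral' → outer ELSE → tier2
game_id=31: venue='away' → inner[attendance < 15358] → tier1
game_id=32: venue='away' → inner[attendance < 15358] → tier1
game_id=33: venue='neutral' → outer ELSE → tier2
game_id=34: venue='home' → outer ELSE → tier2
game_id=35: venue='neutral' → outer ELSE → tier2
game_id=36: venue='neutral' → outer ELSE → tier2
game_id=37: venue='neutral' → outer ELSE → tier2
game_id=38: venue='home' → outer ELSE → tier2
game_id=39: venue='away' → inner[attendance < 17905] → major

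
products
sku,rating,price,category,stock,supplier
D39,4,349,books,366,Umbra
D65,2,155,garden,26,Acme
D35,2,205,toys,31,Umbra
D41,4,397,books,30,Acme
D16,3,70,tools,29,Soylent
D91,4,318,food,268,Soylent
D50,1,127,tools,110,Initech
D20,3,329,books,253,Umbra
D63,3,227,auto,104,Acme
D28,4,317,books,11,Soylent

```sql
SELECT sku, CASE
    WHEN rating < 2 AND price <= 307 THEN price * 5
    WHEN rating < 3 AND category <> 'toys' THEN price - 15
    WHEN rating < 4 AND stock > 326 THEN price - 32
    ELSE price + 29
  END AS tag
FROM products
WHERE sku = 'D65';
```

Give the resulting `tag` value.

140

sku = D65: rating=2, price=155, category=garden, stock=26, supplier=Acme.
rating < 2 AND price <= 307 → false
rating < 3 AND category <> 'toys' → true → 140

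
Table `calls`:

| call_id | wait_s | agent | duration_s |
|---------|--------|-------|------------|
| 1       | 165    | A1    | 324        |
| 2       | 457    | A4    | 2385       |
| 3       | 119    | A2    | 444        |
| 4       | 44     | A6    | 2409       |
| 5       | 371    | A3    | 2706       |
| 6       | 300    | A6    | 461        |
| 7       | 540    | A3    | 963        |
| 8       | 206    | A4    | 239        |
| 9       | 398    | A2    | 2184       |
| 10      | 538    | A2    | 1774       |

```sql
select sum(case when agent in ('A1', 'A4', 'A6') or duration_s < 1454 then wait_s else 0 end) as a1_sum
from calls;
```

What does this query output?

1831

call_id=1: ✓ → 165
call_id=2: ✓ → 457
call_id=3: ✓ → 119
call_id=4: ✓ → 44
call_id=5: ✗
call_id=6: ✓ → 300
call_id=7: ✓ → 540
call_id=8: ✓ → 206
call_id=9: ✗
call_id=10: ✗
a1_sum = 165 + 457 + 119 + 44 + 300 + 540 + 206 = 1831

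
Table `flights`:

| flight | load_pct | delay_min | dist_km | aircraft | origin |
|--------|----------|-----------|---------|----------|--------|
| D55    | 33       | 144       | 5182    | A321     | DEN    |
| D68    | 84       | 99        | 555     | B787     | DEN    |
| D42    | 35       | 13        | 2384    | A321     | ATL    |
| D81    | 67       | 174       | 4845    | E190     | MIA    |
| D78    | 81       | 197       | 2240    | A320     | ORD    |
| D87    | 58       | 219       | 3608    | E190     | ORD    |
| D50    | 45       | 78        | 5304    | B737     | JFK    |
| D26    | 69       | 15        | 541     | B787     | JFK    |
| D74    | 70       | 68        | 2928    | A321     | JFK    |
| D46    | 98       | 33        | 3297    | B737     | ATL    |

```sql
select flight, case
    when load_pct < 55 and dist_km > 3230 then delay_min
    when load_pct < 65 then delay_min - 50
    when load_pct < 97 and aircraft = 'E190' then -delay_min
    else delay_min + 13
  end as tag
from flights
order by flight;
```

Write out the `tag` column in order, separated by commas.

28, -37, 46, 78, 144, 112, 81, 210, -174, 169

flight=D26: ELSE → 28
flight=D42: load_pct < 65 → -37
flight=D46: ELSE → 46
flight=D50: load_pct < 55 and dist_km > 3230 → 78
flight=D55: load_pct < 55 and dist_km > 3230 → 144
flight=D68: ELSE → 112
flight=D74: ELSE → 81
flight=D78: ELSE → 210
flight=D81: load_pct < 97 and aircraft = 'E190' → -174
flight=D87: load_pct < 65 → 169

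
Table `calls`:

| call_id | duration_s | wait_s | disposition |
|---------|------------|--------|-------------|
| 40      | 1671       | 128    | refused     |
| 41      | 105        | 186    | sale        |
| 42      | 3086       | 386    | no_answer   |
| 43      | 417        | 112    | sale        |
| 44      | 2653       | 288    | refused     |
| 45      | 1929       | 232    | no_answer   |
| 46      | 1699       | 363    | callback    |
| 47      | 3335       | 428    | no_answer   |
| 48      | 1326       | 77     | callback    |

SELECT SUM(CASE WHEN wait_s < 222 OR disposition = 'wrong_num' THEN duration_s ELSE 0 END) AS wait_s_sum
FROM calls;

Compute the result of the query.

3519

call_id=40: ✓ → 1671
call_id=41: ✓ → 105
call_id=42: ✗
call_id=43: ✓ → 417
call_id=44: ✗
call_id=45: ✗
call_id=46: ✗
call_id=47: ✗
call_id=48: ✓ → 1326
wait_s_sum = 1671 + 105 + 417 + 1326 = 3519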